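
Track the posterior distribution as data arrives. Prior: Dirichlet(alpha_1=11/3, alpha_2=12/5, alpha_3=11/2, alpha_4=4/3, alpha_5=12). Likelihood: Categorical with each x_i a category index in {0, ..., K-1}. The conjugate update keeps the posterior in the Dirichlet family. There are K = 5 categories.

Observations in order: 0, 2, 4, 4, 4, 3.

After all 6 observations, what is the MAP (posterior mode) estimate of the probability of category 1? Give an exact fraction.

2/37

obs 1: x=0 → posterior Dirichlet(14/3, 12/5, 11/2, 4/3, 12)
obs 2: x=2 → posterior Dirichlet(14/3, 12/5, 13/2, 4/3, 12)
obs 3: x=4 → posterior Dirichlet(14/3, 12/5, 13/2, 4/3, 13)
obs 4: x=4 → posterior Dirichlet(14/3, 12/5, 13/2, 4/3, 14)
obs 5: x=4 → posterior Dirichlet(14/3, 12/5, 13/2, 4/3, 15)
obs 6: x=3 → posterior Dirichlet(14/3, 12/5, 13/2, 7/3, 15)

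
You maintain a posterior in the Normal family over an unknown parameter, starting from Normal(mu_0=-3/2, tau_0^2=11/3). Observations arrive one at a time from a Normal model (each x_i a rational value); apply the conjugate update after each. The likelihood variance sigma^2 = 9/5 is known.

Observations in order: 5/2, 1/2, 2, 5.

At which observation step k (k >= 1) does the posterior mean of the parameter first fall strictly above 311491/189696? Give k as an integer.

obs 1: x=5/2 → posterior Normal(97/82, 99/82)
obs 2: x=1/2 → posterior Normal(249/274, 99/137)
obs 3: x=2 → posterior Normal(469/384, 33/64)
obs 4: x=5 → posterior Normal(1019/494, 99/247)

k = 4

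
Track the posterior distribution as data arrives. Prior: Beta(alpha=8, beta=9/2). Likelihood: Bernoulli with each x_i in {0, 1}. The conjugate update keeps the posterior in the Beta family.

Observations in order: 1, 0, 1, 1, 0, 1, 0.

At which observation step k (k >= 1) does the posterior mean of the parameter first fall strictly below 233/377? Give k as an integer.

k = 7

obs 1: x=1 → posterior Beta(9, 9/2)
obs 2: x=0 → posterior Beta(9, 11/2)
obs 3: x=1 → posterior Beta(10, 11/2)
obs 4: x=1 → posterior Beta(11, 11/2)
obs 5: x=0 → posterior Beta(11, 13/2)
obs 6: x=1 → posterior Beta(12, 13/2)
obs 7: x=0 → posterior Beta(12, 15/2)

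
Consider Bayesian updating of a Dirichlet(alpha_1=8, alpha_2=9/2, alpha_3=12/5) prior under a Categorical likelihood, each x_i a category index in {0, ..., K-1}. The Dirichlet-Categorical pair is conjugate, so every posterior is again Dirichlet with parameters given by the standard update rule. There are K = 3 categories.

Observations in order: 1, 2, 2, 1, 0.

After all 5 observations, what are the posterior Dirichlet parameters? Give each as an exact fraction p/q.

obs 1: x=1 → posterior Dirichlet(8, 11/2, 12/5)
obs 2: x=2 → posterior Dirichlet(8, 11/2, 17/5)
obs 3: x=2 → posterior Dirichlet(8, 11/2, 22/5)
obs 4: x=1 → posterior Dirichlet(8, 13/2, 22/5)
obs 5: x=0 → posterior Dirichlet(9, 13/2, 22/5)

alpha_1=9, alpha_2=13/2, alpha_3=22/5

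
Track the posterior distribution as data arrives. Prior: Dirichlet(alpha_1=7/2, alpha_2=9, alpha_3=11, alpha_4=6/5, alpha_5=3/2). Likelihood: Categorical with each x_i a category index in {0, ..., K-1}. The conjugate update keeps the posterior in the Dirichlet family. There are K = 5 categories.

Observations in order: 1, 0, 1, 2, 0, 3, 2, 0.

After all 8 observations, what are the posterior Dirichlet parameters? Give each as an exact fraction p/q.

obs 1: x=1 → posterior Dirichlet(7/2, 10, 11, 6/5, 3/2)
obs 2: x=0 → posterior Dirichlet(9/2, 10, 11, 6/5, 3/2)
obs 3: x=1 → posterior Dirichlet(9/2, 11, 11, 6/5, 3/2)
obs 4: x=2 → posterior Dirichlet(9/2, 11, 12, 6/5, 3/2)
obs 5: x=0 → posterior Dirichlet(11/2, 11, 12, 6/5, 3/2)
obs 6: x=3 → posterior Dirichlet(11/2, 11, 12, 11/5, 3/2)
obs 7: x=2 → posterior Dirichlet(11/2, 11, 13, 11/5, 3/2)
obs 8: x=0 → posterior Dirichlet(13/2, 11, 13, 11/5, 3/2)

alpha_1=13/2, alpha_2=11, alpha_3=13, alpha_4=11/5, alpha_5=3/2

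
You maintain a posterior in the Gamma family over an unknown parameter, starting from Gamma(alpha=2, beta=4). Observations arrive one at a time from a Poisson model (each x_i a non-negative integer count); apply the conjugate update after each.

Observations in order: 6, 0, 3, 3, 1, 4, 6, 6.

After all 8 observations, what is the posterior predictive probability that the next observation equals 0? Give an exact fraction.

obs 1: x=6 → posterior Gamma(8, 5)
obs 2: x=0 → posterior Gamma(8, 6)
obs 3: x=3 → posterior Gamma(11, 7)
obs 4: x=3 → posterior Gamma(14, 8)
obs 5: x=1 → posterior Gamma(15, 9)
obs 6: x=4 → posterior Gamma(19, 10)
obs 7: x=6 → posterior Gamma(25, 11)
obs 8: x=6 → posterior Gamma(31, 12)

2848515765597237675947403497177088/34059943367449284484947168626829637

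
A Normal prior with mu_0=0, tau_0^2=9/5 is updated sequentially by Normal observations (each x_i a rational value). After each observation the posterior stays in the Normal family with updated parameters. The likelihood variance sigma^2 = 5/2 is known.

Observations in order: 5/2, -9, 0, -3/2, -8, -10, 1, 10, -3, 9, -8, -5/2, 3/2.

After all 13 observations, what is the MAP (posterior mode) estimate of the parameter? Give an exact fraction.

obs 1: x=5/2 → posterior Normal(45/43, 45/43)
obs 2: x=-9 → posterior Normal(-117/61, 45/61)
obs 3: x=0 → posterior Normal(-117/79, 45/79)
obs 4: x=-3/2 → posterior Normal(-144/97, 45/97)
obs 5: x=-8 → posterior Normal(-288/115, 9/23)
obs 6: x=-10 → posterior Normal(-468/133, 45/133)
obs 7: x=1 → posterior Normal(-450/151, 45/151)
obs 8: x=10 → posterior Normal(-270/169, 45/169)
obs 9: x=-3 → posterior Normal(-324/187, 45/187)
obs 10: x=9 → posterior Normal(-162/205, 9/41)
obs 11: x=-8 → posterior Normal(-306/223, 45/223)
obs 12: x=-5/2 → posterior Normal(-351/241, 45/241)
obs 13: x=3/2 → posterior Normal(-324/259, 45/259)

-324/259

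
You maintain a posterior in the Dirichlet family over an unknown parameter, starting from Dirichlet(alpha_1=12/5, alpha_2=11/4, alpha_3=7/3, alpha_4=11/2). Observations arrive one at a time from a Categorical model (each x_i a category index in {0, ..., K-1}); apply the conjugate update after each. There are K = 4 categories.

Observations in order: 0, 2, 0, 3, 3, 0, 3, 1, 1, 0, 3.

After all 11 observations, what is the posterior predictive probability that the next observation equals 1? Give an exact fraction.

285/1439

obs 1: x=0 → posterior Dirichlet(17/5, 11/4, 7/3, 11/2)
obs 2: x=2 → posterior Dirichlet(17/5, 11/4, 10/3, 11/2)
obs 3: x=0 → posterior Dirichlet(22/5, 11/4, 10/3, 11/2)
obs 4: x=3 → posterior Dirichlet(22/5, 11/4, 10/3, 13/2)
obs 5: x=3 → posterior Dirichlet(22/5, 11/4, 10/3, 15/2)
obs 6: x=0 → posterior Dirichlet(27/5, 11/4, 10/3, 15/2)
obs 7: x=3 → posterior Dirichlet(27/5, 11/4, 10/3, 17/2)
obs 8: x=1 → posterior Dirichlet(27/5, 15/4, 10/3, 17/2)
obs 9: x=1 → posterior Dirichlet(27/5, 19/4, 10/3, 17/2)
obs 10: x=0 → posterior Dirichlet(32/5, 19/4, 10/3, 17/2)
obs 11: x=3 → posterior Dirichlet(32/5, 19/4, 10/3, 19/2)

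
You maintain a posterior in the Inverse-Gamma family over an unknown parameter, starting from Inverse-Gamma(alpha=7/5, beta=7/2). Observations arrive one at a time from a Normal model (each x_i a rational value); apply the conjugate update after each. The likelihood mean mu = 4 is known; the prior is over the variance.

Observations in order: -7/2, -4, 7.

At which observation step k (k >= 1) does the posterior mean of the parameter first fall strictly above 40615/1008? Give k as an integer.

obs 1: x=-7/2 → posterior Inverse-Gamma(19/10, 253/8)
obs 2: x=-4 → posterior Inverse-Gamma(12/5, 509/8)
obs 3: x=7 → posterior Inverse-Gamma(29/10, 545/8)

k = 2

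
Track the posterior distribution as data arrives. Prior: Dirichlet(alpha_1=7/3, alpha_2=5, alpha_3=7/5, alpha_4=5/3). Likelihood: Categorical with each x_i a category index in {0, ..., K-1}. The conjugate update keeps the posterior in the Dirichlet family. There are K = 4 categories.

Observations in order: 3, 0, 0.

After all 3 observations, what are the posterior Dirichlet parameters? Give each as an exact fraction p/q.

alpha_1=13/3, alpha_2=5, alpha_3=7/5, alpha_4=8/3

obs 1: x=3 → posterior Dirichlet(7/3, 5, 7/5, 8/3)
obs 2: x=0 → posterior Dirichlet(10/3, 5, 7/5, 8/3)
obs 3: x=0 → posterior Dirichlet(13/3, 5, 7/5, 8/3)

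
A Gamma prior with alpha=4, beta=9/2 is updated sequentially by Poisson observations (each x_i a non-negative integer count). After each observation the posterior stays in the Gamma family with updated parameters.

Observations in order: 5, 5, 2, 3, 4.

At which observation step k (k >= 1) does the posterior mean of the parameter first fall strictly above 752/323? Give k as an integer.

obs 1: x=5 → posterior Gamma(9, 11/2)
obs 2: x=5 → posterior Gamma(14, 13/2)
obs 3: x=2 → posterior Gamma(16, 15/2)
obs 4: x=3 → posterior Gamma(19, 17/2)
obs 5: x=4 → posterior Gamma(23, 19/2)

k = 5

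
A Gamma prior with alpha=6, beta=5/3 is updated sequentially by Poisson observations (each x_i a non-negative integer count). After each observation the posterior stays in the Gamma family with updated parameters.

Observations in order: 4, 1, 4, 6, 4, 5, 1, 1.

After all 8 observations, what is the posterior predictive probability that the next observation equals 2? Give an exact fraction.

obs 1: x=4 → posterior Gamma(10, 8/3)
obs 2: x=1 → posterior Gamma(11, 11/3)
obs 3: x=4 → posterior Gamma(15, 14/3)
obs 4: x=6 → posterior Gamma(21, 17/3)
obs 5: x=4 → posterior Gamma(25, 20/3)
obs 6: x=5 → posterior Gamma(30, 23/3)
obs 7: x=1 → posterior Gamma(31, 26/3)
obs 8: x=1 → posterior Gamma(32, 29/3)

18599119384066287173166043213735201435715181655977/93536104789177786765035829293842113257979682750464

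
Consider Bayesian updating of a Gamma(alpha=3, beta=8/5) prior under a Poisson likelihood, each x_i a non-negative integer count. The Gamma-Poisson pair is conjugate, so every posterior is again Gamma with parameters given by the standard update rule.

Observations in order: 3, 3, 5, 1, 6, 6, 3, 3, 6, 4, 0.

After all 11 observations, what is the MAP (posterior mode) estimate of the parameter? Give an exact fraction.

obs 1: x=3 → posterior Gamma(6, 13/5)
obs 2: x=3 → posterior Gamma(9, 18/5)
obs 3: x=5 → posterior Gamma(14, 23/5)
obs 4: x=1 → posterior Gamma(15, 28/5)
obs 5: x=6 → posterior Gamma(21, 33/5)
obs 6: x=6 → posterior Gamma(27, 38/5)
obs 7: x=3 → posterior Gamma(30, 43/5)
obs 8: x=3 → posterior Gamma(33, 48/5)
obs 9: x=6 → posterior Gamma(39, 53/5)
obs 10: x=4 → posterior Gamma(43, 58/5)
obs 11: x=0 → posterior Gamma(43, 63/5)

10/3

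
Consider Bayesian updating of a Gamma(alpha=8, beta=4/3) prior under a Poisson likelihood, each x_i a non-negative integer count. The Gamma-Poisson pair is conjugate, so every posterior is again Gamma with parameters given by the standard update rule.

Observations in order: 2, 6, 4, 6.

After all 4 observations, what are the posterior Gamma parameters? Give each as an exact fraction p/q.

alpha=26, beta=16/3

obs 1: x=2 → posterior Gamma(10, 7/3)
obs 2: x=6 → posterior Gamma(16, 10/3)
obs 3: x=4 → posterior Gamma(20, 13/3)
obs 4: x=6 → posterior Gamma(26, 16/3)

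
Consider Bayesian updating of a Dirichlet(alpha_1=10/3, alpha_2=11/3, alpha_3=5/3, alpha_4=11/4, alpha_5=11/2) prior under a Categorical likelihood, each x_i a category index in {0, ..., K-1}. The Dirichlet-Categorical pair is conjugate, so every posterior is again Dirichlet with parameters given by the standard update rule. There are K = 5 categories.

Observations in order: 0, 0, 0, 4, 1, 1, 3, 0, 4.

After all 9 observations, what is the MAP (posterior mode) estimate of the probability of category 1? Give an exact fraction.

obs 1: x=0 → posterior Dirichlet(13/3, 11/3, 5/3, 11/4, 11/2)
obs 2: x=0 → posterior Dirichlet(16/3, 11/3, 5/3, 11/4, 11/2)
obs 3: x=0 → posterior Dirichlet(19/3, 11/3, 5/3, 11/4, 11/2)
obs 4: x=4 → posterior Dirichlet(19/3, 11/3, 5/3, 11/4, 13/2)
obs 5: x=1 → posterior Dirichlet(19/3, 14/3, 5/3, 11/4, 13/2)
obs 6: x=1 → posterior Dirichlet(19/3, 17/3, 5/3, 11/4, 13/2)
obs 7: x=3 → posterior Dirichlet(19/3, 17/3, 5/3, 15/4, 13/2)
obs 8: x=0 → posterior Dirichlet(22/3, 17/3, 5/3, 15/4, 13/2)
obs 9: x=4 → posterior Dirichlet(22/3, 17/3, 5/3, 15/4, 15/2)

56/251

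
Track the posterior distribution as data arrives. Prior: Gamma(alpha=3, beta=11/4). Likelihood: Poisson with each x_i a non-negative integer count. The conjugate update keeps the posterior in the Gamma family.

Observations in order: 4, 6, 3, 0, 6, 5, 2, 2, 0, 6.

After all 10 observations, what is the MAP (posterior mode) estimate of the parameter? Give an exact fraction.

obs 1: x=4 → posterior Gamma(7, 15/4)
obs 2: x=6 → posterior Gamma(13, 19/4)
obs 3: x=3 → posterior Gamma(16, 23/4)
obs 4: x=0 → posterior Gamma(16, 27/4)
obs 5: x=6 → posterior Gamma(22, 31/4)
obs 6: x=5 → posterior Gamma(27, 35/4)
obs 7: x=2 → posterior Gamma(29, 39/4)
obs 8: x=2 → posterior Gamma(31, 43/4)
obs 9: x=0 → posterior Gamma(31, 47/4)
obs 10: x=6 → posterior Gamma(37, 51/4)

48/17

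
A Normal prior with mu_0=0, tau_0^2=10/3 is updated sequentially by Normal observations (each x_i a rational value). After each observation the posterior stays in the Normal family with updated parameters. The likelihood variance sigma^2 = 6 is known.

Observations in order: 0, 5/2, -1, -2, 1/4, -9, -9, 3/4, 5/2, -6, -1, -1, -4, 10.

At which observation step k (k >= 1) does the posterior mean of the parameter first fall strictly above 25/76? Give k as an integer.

obs 1: x=0 → posterior Normal(0, 15/7)
obs 2: x=5/2 → posterior Normal(25/38, 30/19)
obs 3: x=-1 → posterior Normal(5/16, 5/4)
obs 4: x=-2 → posterior Normal(-5/58, 30/29)
obs 5: x=1/4 → posterior Normal(-5/136, 15/17)
obs 6: x=-9 → posterior Normal(-185/156, 10/13)
obs 7: x=-9 → posterior Normal(-365/176, 15/22)
obs 8: x=3/4 → posterior Normal(-25/14, 30/49)
obs 9: x=5/2 → posterior Normal(-25/18, 5/9)
obs 10: x=-6 → posterior Normal(-105/59, 30/59)
obs 11: x=-1 → posterior Normal(-55/32, 15/32)
obs 12: x=-1 → posterior Normal(-5/3, 10/23)
obs 13: x=-4 → posterior Normal(-135/74, 15/37)
obs 14: x=10 → posterior Normal(-85/79, 30/79)

k = 2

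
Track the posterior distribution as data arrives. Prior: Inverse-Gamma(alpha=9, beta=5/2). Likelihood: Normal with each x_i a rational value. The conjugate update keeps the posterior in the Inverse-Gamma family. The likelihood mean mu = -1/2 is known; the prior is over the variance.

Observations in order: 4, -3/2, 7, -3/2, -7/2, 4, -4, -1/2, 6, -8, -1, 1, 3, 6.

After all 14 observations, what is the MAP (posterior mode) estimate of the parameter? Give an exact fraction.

33/4

obs 1: x=4 → posterior Inverse-Gamma(19/2, 101/8)
obs 2: x=-3/2 → posterior Inverse-Gamma(10, 105/8)
obs 3: x=7 → posterior Inverse-Gamma(21/2, 165/4)
obs 4: x=-3/2 → posterior Inverse-Gamma(11, 167/4)
obs 5: x=-7/2 → posterior Inverse-Gamma(23/2, 185/4)
obs 6: x=4 → posterior Inverse-Gamma(12, 451/8)
obs 7: x=-4 → posterior Inverse-Gamma(25/2, 125/2)
obs 8: x=-1/2 → posterior Inverse-Gamma(13, 125/2)
obs 9: x=6 → posterior Inverse-Gamma(27/2, 669/8)
obs 10: x=-8 → posterior Inverse-Gamma(14, 447/4)
obs 11: x=-1 → posterior Inverse-Gamma(29/2, 895/8)
obs 12: x=1 → posterior Inverse-Gamma(15, 113)
obs 13: x=3 → posterior Inverse-Gamma(31/2, 953/8)
obs 14: x=6 → posterior Inverse-Gamma(16, 561/4)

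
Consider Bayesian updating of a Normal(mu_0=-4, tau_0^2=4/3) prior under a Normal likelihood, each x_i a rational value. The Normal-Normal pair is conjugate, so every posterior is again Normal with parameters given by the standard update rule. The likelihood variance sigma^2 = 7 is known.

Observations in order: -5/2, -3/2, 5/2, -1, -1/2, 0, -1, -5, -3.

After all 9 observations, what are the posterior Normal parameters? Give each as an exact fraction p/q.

mu_0=-44/19, tau_0^2=28/57

obs 1: x=-5/2 → posterior Normal(-94/25, 28/25)
obs 2: x=-3/2 → posterior Normal(-100/29, 28/29)
obs 3: x=5/2 → posterior Normal(-30/11, 28/33)
obs 4: x=-1 → posterior Normal(-94/37, 28/37)
obs 5: x=-1/2 → posterior Normal(-96/41, 28/41)
obs 6: x=0 → posterior Normal(-32/15, 28/45)
obs 7: x=-1 → posterior Normal(-100/49, 4/7)
obs 8: x=-5 → posterior Normal(-120/53, 28/53)
obs 9: x=-3 → posterior Normal(-44/19, 28/57)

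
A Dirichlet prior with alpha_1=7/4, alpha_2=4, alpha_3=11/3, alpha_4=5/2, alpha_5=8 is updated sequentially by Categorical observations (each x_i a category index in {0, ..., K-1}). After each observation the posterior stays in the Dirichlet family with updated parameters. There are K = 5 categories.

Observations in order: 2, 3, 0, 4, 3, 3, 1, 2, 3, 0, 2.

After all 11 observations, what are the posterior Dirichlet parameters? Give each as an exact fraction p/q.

obs 1: x=2 → posterior Dirichlet(7/4, 4, 14/3, 5/2, 8)
obs 2: x=3 → posterior Dirichlet(7/4, 4, 14/3, 7/2, 8)
obs 3: x=0 → posterior Dirichlet(11/4, 4, 14/3, 7/2, 8)
obs 4: x=4 → posterior Dirichlet(11/4, 4, 14/3, 7/2, 9)
obs 5: x=3 → posterior Dirichlet(11/4, 4, 14/3, 9/2, 9)
obs 6: x=3 → posterior Dirichlet(11/4, 4, 14/3, 11/2, 9)
obs 7: x=1 → posterior Dirichlet(11/4, 5, 14/3, 11/2, 9)
obs 8: x=2 → posterior Dirichlet(11/4, 5, 17/3, 11/2, 9)
obs 9: x=3 → posterior Dirichlet(11/4, 5, 17/3, 13/2, 9)
obs 10: x=0 → posterior Dirichlet(15/4, 5, 17/3, 13/2, 9)
obs 11: x=2 → posterior Dirichlet(15/4, 5, 20/3, 13/2, 9)

alpha_1=15/4, alpha_2=5, alpha_3=20/3, alpha_4=13/2, alpha_5=9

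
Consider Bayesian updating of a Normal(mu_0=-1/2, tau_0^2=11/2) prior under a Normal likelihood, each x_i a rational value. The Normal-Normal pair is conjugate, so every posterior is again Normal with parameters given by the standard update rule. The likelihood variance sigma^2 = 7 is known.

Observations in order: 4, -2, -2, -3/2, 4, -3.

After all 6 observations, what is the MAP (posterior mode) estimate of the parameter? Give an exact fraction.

obs 1: x=4 → posterior Normal(37/25, 77/25)
obs 2: x=-2 → posterior Normal(5/12, 77/36)
obs 3: x=-2 → posterior Normal(-7/47, 77/47)
obs 4: x=-3/2 → posterior Normal(-47/116, 77/58)
obs 5: x=4 → posterior Normal(41/138, 77/69)
obs 6: x=-3 → posterior Normal(-5/32, 77/80)

-5/32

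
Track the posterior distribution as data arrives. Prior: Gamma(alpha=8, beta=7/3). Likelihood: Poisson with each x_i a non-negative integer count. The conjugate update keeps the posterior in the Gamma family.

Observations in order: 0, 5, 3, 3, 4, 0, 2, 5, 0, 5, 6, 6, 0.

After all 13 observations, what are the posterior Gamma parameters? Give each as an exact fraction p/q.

obs 1: x=0 → posterior Gamma(8, 10/3)
obs 2: x=5 → posterior Gamma(13, 13/3)
obs 3: x=3 → posterior Gamma(16, 16/3)
obs 4: x=3 → posterior Gamma(19, 19/3)
obs 5: x=4 → posterior Gamma(23, 22/3)
obs 6: x=0 → posterior Gamma(23, 25/3)
obs 7: x=2 → posterior Gamma(25, 28/3)
obs 8: x=5 → posterior Gamma(30, 31/3)
obs 9: x=0 → posterior Gamma(30, 34/3)
obs 10: x=5 → posterior Gamma(35, 37/3)
obs 11: x=6 → posterior Gamma(41, 40/3)
obs 12: x=6 → posterior Gamma(47, 43/3)
obs 13: x=0 → posterior Gamma(47, 46/3)

alpha=47, beta=46/3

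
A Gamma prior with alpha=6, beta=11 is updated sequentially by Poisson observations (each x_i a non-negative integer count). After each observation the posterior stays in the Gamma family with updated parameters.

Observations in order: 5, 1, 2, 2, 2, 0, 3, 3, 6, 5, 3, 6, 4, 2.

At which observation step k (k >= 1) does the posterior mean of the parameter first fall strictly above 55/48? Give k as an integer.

obs 1: x=5 → posterior Gamma(11, 12)
obs 2: x=1 → posterior Gamma(12, 13)
obs 3: x=2 → posterior Gamma(14, 14)
obs 4: x=2 → posterior Gamma(16, 15)
obs 5: x=2 → posterior Gamma(18, 16)
obs 6: x=0 → posterior Gamma(18, 17)
obs 7: x=3 → posterior Gamma(21, 18)
obs 8: x=3 → posterior Gamma(24, 19)
obs 9: x=6 → posterior Gamma(30, 20)
obs 10: x=5 → posterior Gamma(35, 21)
obs 11: x=3 → posterior Gamma(38, 22)
obs 12: x=6 → posterior Gamma(44, 23)
obs 13: x=4 → posterior Gamma(48, 24)
obs 14: x=2 → posterior Gamma(50, 25)

k = 7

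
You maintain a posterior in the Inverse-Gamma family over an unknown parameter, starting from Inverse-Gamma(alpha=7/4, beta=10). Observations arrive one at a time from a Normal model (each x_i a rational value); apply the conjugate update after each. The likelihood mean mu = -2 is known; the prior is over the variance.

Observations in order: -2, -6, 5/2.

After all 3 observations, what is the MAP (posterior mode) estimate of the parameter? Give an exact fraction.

225/34

obs 1: x=-2 → posterior Inverse-Gamma(9/4, 10)
obs 2: x=-6 → posterior Inverse-Gamma(11/4, 18)
obs 3: x=5/2 → posterior Inverse-Gamma(13/4, 225/8)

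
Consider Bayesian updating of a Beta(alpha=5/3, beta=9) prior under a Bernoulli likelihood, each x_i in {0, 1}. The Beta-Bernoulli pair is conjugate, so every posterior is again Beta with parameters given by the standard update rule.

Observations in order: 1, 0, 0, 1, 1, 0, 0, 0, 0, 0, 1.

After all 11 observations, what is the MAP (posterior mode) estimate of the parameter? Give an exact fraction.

14/59

obs 1: x=1 → posterior Beta(8/3, 9)
obs 2: x=0 → posterior Beta(8/3, 10)
obs 3: x=0 → posterior Beta(8/3, 11)
obs 4: x=1 → posterior Beta(11/3, 11)
obs 5: x=1 → posterior Beta(14/3, 11)
obs 6: x=0 → posterior Beta(14/3, 12)
obs 7: x=0 → posterior Beta(14/3, 13)
obs 8: x=0 → posterior Beta(14/3, 14)
obs 9: x=0 → posterior Beta(14/3, 15)
obs 10: x=0 → posterior Beta(14/3, 16)
obs 11: x=1 → posterior Beta(17/3, 16)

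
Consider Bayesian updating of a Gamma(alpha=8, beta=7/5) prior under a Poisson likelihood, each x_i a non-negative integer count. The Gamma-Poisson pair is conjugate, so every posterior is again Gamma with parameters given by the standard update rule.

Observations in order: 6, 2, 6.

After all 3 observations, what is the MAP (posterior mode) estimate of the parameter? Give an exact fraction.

105/22

obs 1: x=6 → posterior Gamma(14, 12/5)
obs 2: x=2 → posterior Gamma(16, 17/5)
obs 3: x=6 → posterior Gamma(22, 22/5)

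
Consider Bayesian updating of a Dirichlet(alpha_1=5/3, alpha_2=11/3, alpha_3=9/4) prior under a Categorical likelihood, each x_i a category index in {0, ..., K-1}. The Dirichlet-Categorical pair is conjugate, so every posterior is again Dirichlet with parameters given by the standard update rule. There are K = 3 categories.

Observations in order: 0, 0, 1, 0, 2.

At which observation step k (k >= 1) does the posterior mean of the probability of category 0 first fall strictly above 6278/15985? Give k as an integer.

obs 1: x=0 → posterior Dirichlet(8/3, 11/3, 9/4)
obs 2: x=0 → posterior Dirichlet(11/3, 11/3, 9/4)
obs 3: x=1 → posterior Dirichlet(11/3, 14/3, 9/4)
obs 4: x=0 → posterior Dirichlet(14/3, 14/3, 9/4)
obs 5: x=2 → posterior Dirichlet(14/3, 14/3, 13/4)

k = 4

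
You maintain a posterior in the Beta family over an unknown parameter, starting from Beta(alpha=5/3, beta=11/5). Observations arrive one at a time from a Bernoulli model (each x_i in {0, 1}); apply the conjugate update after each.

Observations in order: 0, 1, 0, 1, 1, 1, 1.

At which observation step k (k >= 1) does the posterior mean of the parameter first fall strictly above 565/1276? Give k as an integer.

k = 2

obs 1: x=0 → posterior Beta(5/3, 16/5)
obs 2: x=1 → posterior Beta(8/3, 16/5)
obs 3: x=0 → posterior Beta(8/3, 21/5)
obs 4: x=1 → posterior Beta(11/3, 21/5)
obs 5: x=1 → posterior Beta(14/3, 21/5)
obs 6: x=1 → posterior Beta(17/3, 21/5)
obs 7: x=1 → posterior Beta(20/3, 21/5)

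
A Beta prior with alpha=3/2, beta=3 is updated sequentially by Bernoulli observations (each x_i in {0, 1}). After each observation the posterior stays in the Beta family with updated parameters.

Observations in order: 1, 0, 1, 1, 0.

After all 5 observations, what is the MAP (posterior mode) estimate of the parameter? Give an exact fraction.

7/15

obs 1: x=1 → posterior Beta(5/2, 3)
obs 2: x=0 → posterior Beta(5/2, 4)
obs 3: x=1 → posterior Beta(7/2, 4)
obs 4: x=1 → posterior Beta(9/2, 4)
obs 5: x=0 → posterior Beta(9/2, 5)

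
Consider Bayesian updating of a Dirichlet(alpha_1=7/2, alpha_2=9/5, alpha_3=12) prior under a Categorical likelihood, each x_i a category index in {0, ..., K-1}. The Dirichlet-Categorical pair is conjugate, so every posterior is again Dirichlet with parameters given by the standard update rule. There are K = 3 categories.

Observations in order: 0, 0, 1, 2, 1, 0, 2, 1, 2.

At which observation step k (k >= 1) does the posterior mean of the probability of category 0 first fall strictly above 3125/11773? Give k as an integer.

obs 1: x=0 → posterior Dirichlet(9/2, 9/5, 12)
obs 2: x=0 → posterior Dirichlet(11/2, 9/5, 12)
obs 3: x=1 → posterior Dirichlet(11/2, 14/5, 12)
obs 4: x=2 → posterior Dirichlet(11/2, 14/5, 13)
obs 5: x=1 → posterior Dirichlet(11/2, 19/5, 13)
obs 6: x=0 → posterior Dirichlet(13/2, 19/5, 13)
obs 7: x=2 → posterior Dirichlet(13/2, 19/5, 14)
obs 8: x=1 → posterior Dirichlet(13/2, 24/5, 14)
obs 9: x=2 → posterior Dirichlet(13/2, 24/5, 15)

k = 2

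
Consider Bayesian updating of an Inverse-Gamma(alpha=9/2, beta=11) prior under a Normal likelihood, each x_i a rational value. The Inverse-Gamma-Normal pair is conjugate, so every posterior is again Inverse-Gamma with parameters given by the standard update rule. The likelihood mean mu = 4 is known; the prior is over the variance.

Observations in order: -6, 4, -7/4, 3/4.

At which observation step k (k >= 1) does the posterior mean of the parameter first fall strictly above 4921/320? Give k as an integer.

k = 3

obs 1: x=-6 → posterior Inverse-Gamma(5, 61)
obs 2: x=4 → posterior Inverse-Gamma(11/2, 61)
obs 3: x=-7/4 → posterior Inverse-Gamma(6, 2481/32)
obs 4: x=3/4 → posterior Inverse-Gamma(13/2, 1325/16)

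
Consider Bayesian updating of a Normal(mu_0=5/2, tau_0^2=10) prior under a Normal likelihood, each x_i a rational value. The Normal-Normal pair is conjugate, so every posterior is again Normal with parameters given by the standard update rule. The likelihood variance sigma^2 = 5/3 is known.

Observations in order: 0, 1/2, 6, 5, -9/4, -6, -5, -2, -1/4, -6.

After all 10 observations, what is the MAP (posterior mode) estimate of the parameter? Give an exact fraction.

obs 1: x=0 → posterior Normal(5/14, 10/7)
obs 2: x=1/2 → posterior Normal(11/26, 10/13)
obs 3: x=6 → posterior Normal(83/38, 10/19)
obs 4: x=5 → posterior Normal(143/50, 2/5)
obs 5: x=-9/4 → posterior Normal(58/31, 10/31)
obs 6: x=-6 → posterior Normal(22/37, 10/37)
obs 7: x=-5 → posterior Normal(-8/43, 10/43)
obs 8: x=-2 → posterior Normal(-20/49, 10/49)
obs 9: x=-1/4 → posterior Normal(-43/110, 2/11)
obs 10: x=-6 → posterior Normal(-115/122, 10/61)

-115/122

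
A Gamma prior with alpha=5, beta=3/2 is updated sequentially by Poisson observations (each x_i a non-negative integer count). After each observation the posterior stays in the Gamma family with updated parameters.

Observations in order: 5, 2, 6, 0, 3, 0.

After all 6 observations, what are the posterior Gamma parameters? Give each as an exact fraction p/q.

obs 1: x=5 → posterior Gamma(10, 5/2)
obs 2: x=2 → posterior Gamma(12, 7/2)
obs 3: x=6 → posterior Gamma(18, 9/2)
obs 4: x=0 → posterior Gamma(18, 11/2)
obs 5: x=3 → posterior Gamma(21, 13/2)
obs 6: x=0 → posterior Gamma(21, 15/2)

alpha=21, beta=15/2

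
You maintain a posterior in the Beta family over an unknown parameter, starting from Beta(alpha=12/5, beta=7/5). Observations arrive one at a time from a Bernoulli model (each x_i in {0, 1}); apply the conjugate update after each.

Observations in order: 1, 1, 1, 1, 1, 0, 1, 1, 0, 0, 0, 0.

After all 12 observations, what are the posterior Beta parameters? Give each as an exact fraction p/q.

alpha=47/5, beta=32/5

obs 1: x=1 → posterior Beta(17/5, 7/5)
obs 2: x=1 → posterior Beta(22/5, 7/5)
obs 3: x=1 → posterior Beta(27/5, 7/5)
obs 4: x=1 → posterior Beta(32/5, 7/5)
obs 5: x=1 → posterior Beta(37/5, 7/5)
obs 6: x=0 → posterior Beta(37/5, 12/5)
obs 7: x=1 → posterior Beta(42/5, 12/5)
obs 8: x=1 → posterior Beta(47/5, 12/5)
obs 9: x=0 → posterior Beta(47/5, 17/5)
obs 10: x=0 → posterior Beta(47/5, 22/5)
obs 11: x=0 → posterior Beta(47/5, 27/5)
obs 12: x=0 → posterior Beta(47/5, 32/5)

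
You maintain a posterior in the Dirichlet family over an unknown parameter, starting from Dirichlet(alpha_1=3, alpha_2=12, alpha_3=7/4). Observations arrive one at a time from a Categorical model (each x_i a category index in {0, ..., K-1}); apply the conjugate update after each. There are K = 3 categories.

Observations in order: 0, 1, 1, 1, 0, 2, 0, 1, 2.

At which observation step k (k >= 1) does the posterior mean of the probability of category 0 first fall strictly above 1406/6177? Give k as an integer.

obs 1: x=0 → posterior Dirichlet(4, 12, 7/4)
obs 2: x=1 → posterior Dirichlet(4, 13, 7/4)
obs 3: x=1 → posterior Dirichlet(4, 14, 7/4)
obs 4: x=1 → posterior Dirichlet(4, 15, 7/4)
obs 5: x=0 → posterior Dirichlet(5, 15, 7/4)
obs 6: x=2 → posterior Dirichlet(5, 15, 11/4)
obs 7: x=0 → posterior Dirichlet(6, 15, 11/4)
obs 8: x=1 → posterior Dirichlet(6, 16, 11/4)
obs 9: x=2 → posterior Dirichlet(6, 16, 15/4)

k = 5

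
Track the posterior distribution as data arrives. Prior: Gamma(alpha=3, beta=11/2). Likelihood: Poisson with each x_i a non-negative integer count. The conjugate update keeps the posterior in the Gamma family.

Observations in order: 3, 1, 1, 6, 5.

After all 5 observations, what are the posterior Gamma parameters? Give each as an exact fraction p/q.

alpha=19, beta=21/2

obs 1: x=3 → posterior Gamma(6, 13/2)
obs 2: x=1 → posterior Gamma(7, 15/2)
obs 3: x=1 → posterior Gamma(8, 17/2)
obs 4: x=6 → posterior Gamma(14, 19/2)
obs 5: x=5 → posterior Gamma(19, 21/2)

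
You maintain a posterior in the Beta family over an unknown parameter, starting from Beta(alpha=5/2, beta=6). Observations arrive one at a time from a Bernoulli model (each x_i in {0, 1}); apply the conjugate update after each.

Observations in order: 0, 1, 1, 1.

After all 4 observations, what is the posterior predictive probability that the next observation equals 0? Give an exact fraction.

14/25

obs 1: x=0 → posterior Beta(5/2, 7)
obs 2: x=1 → posterior Beta(7/2, 7)
obs 3: x=1 → posterior Beta(9/2, 7)
obs 4: x=1 → posterior Beta(11/2, 7)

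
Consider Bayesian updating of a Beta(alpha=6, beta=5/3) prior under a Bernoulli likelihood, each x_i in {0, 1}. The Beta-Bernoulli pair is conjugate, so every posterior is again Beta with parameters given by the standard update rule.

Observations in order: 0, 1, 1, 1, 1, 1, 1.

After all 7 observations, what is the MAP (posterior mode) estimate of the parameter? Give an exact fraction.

obs 1: x=0 → posterior Beta(6, 8/3)
obs 2: x=1 → posterior Beta(7, 8/3)
obs 3: x=1 → posterior Beta(8, 8/3)
obs 4: x=1 → posterior Beta(9, 8/3)
obs 5: x=1 → posterior Beta(10, 8/3)
obs 6: x=1 → posterior Beta(11, 8/3)
obs 7: x=1 → posterior Beta(12, 8/3)

33/38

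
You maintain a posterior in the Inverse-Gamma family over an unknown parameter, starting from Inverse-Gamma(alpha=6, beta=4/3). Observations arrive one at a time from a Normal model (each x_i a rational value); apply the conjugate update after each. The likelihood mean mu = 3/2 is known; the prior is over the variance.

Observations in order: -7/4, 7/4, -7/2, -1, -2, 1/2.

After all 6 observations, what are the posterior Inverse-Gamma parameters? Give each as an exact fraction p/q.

alpha=9, beta=1387/48

obs 1: x=-7/4 → posterior Inverse-Gamma(13/2, 635/96)
obs 2: x=7/4 → posterior Inverse-Gamma(7, 319/48)
obs 3: x=-7/2 → posterior Inverse-Gamma(15/2, 919/48)
obs 4: x=-1 → posterior Inverse-Gamma(8, 1069/48)
obs 5: x=-2 → posterior Inverse-Gamma(17/2, 1363/48)
obs 6: x=1/2 → posterior Inverse-Gamma(9, 1387/48)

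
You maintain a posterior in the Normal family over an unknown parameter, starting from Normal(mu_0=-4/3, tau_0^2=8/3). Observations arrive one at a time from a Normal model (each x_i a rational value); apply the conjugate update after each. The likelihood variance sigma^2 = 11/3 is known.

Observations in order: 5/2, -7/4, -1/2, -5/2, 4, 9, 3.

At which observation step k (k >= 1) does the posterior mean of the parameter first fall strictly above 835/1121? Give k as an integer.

obs 1: x=5/2 → posterior Normal(16/57, 88/57)
obs 2: x=-7/4 → posterior Normal(-26/81, 88/81)
obs 3: x=-1/2 → posterior Normal(-38/105, 88/105)
obs 4: x=-5/2 → posterior Normal(-98/129, 88/129)
obs 5: x=4 → posterior Normal(-2/153, 88/153)
obs 6: x=9 → posterior Normal(214/177, 88/177)
obs 7: x=3 → posterior Normal(286/201, 88/201)

k = 6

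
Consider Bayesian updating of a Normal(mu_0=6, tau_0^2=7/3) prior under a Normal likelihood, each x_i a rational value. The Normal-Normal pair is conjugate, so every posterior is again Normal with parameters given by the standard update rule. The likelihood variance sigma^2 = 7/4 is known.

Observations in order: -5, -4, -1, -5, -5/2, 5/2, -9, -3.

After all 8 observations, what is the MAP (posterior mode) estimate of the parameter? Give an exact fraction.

-18/7

obs 1: x=-5 → posterior Normal(-2/7, 1)
obs 2: x=-4 → posterior Normal(-18/11, 7/11)
obs 3: x=-1 → posterior Normal(-22/15, 7/15)
obs 4: x=-5 → posterior Normal(-42/19, 7/19)
obs 5: x=-5/2 → posterior Normal(-52/23, 7/23)
obs 6: x=5/2 → posterior Normal(-14/9, 7/27)
obs 7: x=-9 → posterior Normal(-78/31, 7/31)
obs 8: x=-3 → posterior Normal(-18/7, 1/5)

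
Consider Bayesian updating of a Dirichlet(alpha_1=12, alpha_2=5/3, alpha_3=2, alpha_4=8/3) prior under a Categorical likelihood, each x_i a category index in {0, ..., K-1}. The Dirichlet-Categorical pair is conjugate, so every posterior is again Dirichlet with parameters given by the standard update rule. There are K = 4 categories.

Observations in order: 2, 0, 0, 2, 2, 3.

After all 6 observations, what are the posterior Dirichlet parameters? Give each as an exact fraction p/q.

alpha_1=14, alpha_2=5/3, alpha_3=5, alpha_4=11/3

obs 1: x=2 → posterior Dirichlet(12, 5/3, 3, 8/3)
obs 2: x=0 → posterior Dirichlet(13, 5/3, 3, 8/3)
obs 3: x=0 → posterior Dirichlet(14, 5/3, 3, 8/3)
obs 4: x=2 → posterior Dirichlet(14, 5/3, 4, 8/3)
obs 5: x=2 → posterior Dirichlet(14, 5/3, 5, 8/3)
obs 6: x=3 → posterior Dirichlet(14, 5/3, 5, 11/3)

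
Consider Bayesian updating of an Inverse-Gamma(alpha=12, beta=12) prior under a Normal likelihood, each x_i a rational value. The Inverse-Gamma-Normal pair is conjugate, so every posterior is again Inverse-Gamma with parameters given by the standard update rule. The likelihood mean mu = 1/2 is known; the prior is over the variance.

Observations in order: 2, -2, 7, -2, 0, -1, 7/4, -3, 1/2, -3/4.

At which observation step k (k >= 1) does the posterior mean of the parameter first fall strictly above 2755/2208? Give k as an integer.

k = 2

obs 1: x=2 → posterior Inverse-Gamma(25/2, 105/8)
obs 2: x=-2 → posterior Inverse-Gamma(13, 65/4)
obs 3: x=7 → posterior Inverse-Gamma(27/2, 299/8)
obs 4: x=-2 → posterior Inverse-Gamma(14, 81/2)
obs 5: x=0 → posterior Inverse-Gamma(29/2, 325/8)
obs 6: x=-1 → posterior Inverse-Gamma(15, 167/4)
obs 7: x=7/4 → posterior Inverse-Gamma(31/2, 1361/32)
obs 8: x=-3 → posterior Inverse-Gamma(16, 1557/32)
obs 9: x=1/2 → posterior Inverse-Gamma(33/2, 1557/32)
obs 10: x=-3/4 → posterior Inverse-Gamma(17, 791/16)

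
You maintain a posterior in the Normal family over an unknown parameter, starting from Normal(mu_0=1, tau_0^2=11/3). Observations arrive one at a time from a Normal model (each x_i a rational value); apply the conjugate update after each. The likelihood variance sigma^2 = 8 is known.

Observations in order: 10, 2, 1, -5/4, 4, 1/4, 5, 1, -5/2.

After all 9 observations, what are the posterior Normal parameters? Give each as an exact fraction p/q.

obs 1: x=10 → posterior Normal(134/35, 88/35)
obs 2: x=2 → posterior Normal(78/23, 44/23)
obs 3: x=1 → posterior Normal(167/57, 88/57)
obs 4: x=-5/4 → posterior Normal(613/272, 22/17)
obs 5: x=4 → posterior Normal(789/316, 88/79)
obs 6: x=1/4 → posterior Normal(20/9, 44/45)
obs 7: x=5 → posterior Normal(255/101, 88/101)
obs 8: x=1 → posterior Normal(19/8, 11/14)
obs 9: x=-5/2 → posterior Normal(159/82, 88/123)

mu_0=159/82, tau_0^2=88/123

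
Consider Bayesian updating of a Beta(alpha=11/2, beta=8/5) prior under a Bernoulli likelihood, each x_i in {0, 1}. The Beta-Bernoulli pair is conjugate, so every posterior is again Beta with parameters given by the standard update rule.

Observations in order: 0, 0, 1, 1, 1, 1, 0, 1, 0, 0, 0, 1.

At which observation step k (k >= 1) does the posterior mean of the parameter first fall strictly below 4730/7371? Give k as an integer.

obs 1: x=0 → posterior Beta(11/2, 13/5)
obs 2: x=0 → posterior Beta(11/2, 18/5)
obs 3: x=1 → posterior Beta(13/2, 18/5)
obs 4: x=1 → posterior Beta(15/2, 18/5)
obs 5: x=1 → posterior Beta(17/2, 18/5)
obs 6: x=1 → posterior Beta(19/2, 18/5)
obs 7: x=0 → posterior Beta(19/2, 23/5)
obs 8: x=1 → posterior Beta(21/2, 23/5)
obs 9: x=0 → posterior Beta(21/2, 28/5)
obs 10: x=0 → posterior Beta(21/2, 33/5)
obs 11: x=0 → posterior Beta(21/2, 38/5)
obs 12: x=1 → posterior Beta(23/2, 38/5)

k = 2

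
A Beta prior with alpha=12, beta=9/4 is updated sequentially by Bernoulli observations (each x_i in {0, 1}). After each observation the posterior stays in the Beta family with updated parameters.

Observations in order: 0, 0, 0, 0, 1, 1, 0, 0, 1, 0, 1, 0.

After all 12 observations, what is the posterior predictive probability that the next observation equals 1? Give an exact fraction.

obs 1: x=0 → posterior Beta(12, 13/4)
obs 2: x=0 → posterior Beta(12, 17/4)
obs 3: x=0 → posterior Beta(12, 21/4)
obs 4: x=0 → posterior Beta(12, 25/4)
obs 5: x=1 → posterior Beta(13, 25/4)
obs 6: x=1 → posterior Beta(14, 25/4)
obs 7: x=0 → posterior Beta(14, 29/4)
obs 8: x=0 → posterior Beta(14, 33/4)
obs 9: x=1 → posterior Beta(15, 33/4)
obs 10: x=0 → posterior Beta(15, 37/4)
obs 11: x=1 → posterior Beta(16, 37/4)
obs 12: x=0 → posterior Beta(16, 41/4)

64/105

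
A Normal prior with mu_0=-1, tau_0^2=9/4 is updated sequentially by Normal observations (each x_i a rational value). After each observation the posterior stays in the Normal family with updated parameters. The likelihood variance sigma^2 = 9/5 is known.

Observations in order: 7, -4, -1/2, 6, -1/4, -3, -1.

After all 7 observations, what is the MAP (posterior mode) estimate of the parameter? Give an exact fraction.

23/52

obs 1: x=7 → posterior Normal(31/9, 1)
obs 2: x=-4 → posterior Normal(11/14, 9/14)
obs 3: x=-1/2 → posterior Normal(17/38, 9/19)
obs 4: x=6 → posterior Normal(77/48, 3/8)
obs 5: x=-1/4 → posterior Normal(149/116, 9/29)
obs 6: x=-3 → posterior Normal(89/136, 9/34)
obs 7: x=-1 → posterior Normal(23/52, 3/13)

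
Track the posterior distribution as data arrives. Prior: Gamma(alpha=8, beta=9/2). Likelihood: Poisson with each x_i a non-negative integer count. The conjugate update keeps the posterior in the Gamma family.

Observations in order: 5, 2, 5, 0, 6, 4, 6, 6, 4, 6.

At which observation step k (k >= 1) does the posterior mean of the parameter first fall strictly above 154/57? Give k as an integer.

obs 1: x=5 → posterior Gamma(13, 11/2)
obs 2: x=2 → posterior Gamma(15, 13/2)
obs 3: x=5 → posterior Gamma(20, 15/2)
obs 4: x=0 → posterior Gamma(20, 17/2)
obs 5: x=6 → posterior Gamma(26, 19/2)
obs 6: x=4 → posterior Gamma(30, 21/2)
obs 7: x=6 → posterior Gamma(36, 23/2)
obs 8: x=6 → posterior Gamma(42, 25/2)
obs 9: x=4 → posterior Gamma(46, 27/2)
obs 10: x=6 → posterior Gamma(52, 29/2)

k = 5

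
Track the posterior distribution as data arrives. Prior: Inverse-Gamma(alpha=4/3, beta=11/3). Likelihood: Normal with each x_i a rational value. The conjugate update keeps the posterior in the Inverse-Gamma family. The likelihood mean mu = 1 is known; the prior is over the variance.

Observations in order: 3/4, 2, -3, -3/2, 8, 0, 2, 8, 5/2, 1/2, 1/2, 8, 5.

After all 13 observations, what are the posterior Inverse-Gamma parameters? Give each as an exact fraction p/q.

obs 1: x=3/4 → posterior Inverse-Gamma(11/6, 355/96)
obs 2: x=2 → posterior Inverse-Gamma(7/3, 403/96)
obs 3: x=-3 → posterior Inverse-Gamma(17/6, 1171/96)
obs 4: x=-3/2 → posterior Inverse-Gamma(10/3, 1471/96)
obs 5: x=8 → posterior Inverse-Gamma(23/6, 3823/96)
obs 6: x=0 → posterior Inverse-Gamma(13/3, 3871/96)
obs 7: x=2 → posterior Inverse-Gamma(29/6, 3919/96)
obs 8: x=8 → posterior Inverse-Gamma(16/3, 6271/96)
obs 9: x=5/2 → posterior Inverse-Gamma(35/6, 6379/96)
obs 10: x=1/2 → posterior Inverse-Gamma(19/3, 6391/96)
obs 11: x=1/2 → posterior Inverse-Gamma(41/6, 6403/96)
obs 12: x=8 → posterior Inverse-Gamma(22/3, 8755/96)
obs 13: x=5 → posterior Inverse-Gamma(47/6, 9523/96)

alpha=47/6, beta=9523/96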